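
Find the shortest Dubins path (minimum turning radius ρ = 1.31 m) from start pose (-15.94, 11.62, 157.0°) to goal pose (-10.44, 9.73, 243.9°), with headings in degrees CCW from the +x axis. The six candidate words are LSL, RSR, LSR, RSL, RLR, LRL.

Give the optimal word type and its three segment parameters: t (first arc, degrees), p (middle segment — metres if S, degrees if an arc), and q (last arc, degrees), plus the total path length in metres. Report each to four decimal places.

RSR: t = 190.4646°, p = 4.5692 m, q = 82.6354°, L = 10.8133 m

Let ψ = atan2(Δy, Δx) = atan2(-1.89, 5.50) = -18.9646° be the start→goal bearing.
Normalize: d = |goal − start| / ρ = 5.815677/1.31 = 4.439448, α = (θ_start − ψ) mod 360° = 175.9646° = 3.071161 rad, β = (θ_goal − ψ) mod 360° = 262.8646° = 4.587852 rad.
Common terms: sin α = 0.070373, cos α = -0.997521, sin β = -0.992255, cos β = -0.124215, cos(α−β) = 0.054079, d² = 19.708700. Work in radians in the unit-radius frame; every candidate has L = ρ·(t + p + q).
LSL: p² = 2 + d² − 2cos(α−β) + 2d(sin α − sin β) = 31.035510; p = √p² = 5.570952; φ = atan2(cos β − cos α, d + sin α − sin β) = 0.157410 rad; t = (φ − α) mod 2π = 3.369434 rad, q = (β − φ) mod 2π = 4.430443 rad → L = 1.31·(3.369434 + 5.570952 + 4.430443) = 1.31·13.370829 = 17.515786 m
RSR: p² = 2 + d² − 2cos(α−β) + 2d(sin β − sin α) = 12.165575; p = √p² = 3.487918; φ = atan2(cos α − cos β, d − sin α + sin β) = -0.253073 rad; t = (α − φ) mod 2π = 3.324234 rad, q = (φ − β) mod 2π = 1.442260 rad → L = 1.31·(3.324234 + 3.487918 + 1.442260) = 1.31·8.254413 = 10.813280 m
LSR: p² = d² − 2 + 2cos(α−β) + 2d(sin α + sin β) = 9.631560; p = √p² = 3.103476; φ = atan2(−cos α − cos β, d + sin α + sin β) − atan2(−2, p) = 0.881156 rad; t = (φ − α) mod 2π = 4.093180 rad, q = (φ − β) mod 2π = 2.576489 rad → L = 1.31·(4.093180 + 3.103476 + 2.576489) = 1.31·9.773145 = 12.802820 m
RSL: p² = d² − 2 + 2cos(α−β) − 2d(sin α + sin β) = 26.002155; p = √p² = 5.099231; φ = atan2(cos α + cos β, d − sin α − sin β) − atan2(2, p) = -0.580030 rad; t = (α − φ) mod 2π = 3.651191 rad, q = (β − φ) mod 2π = 5.167882 rad → L = 1.31·(3.651191 + 5.099231 + 5.167882) = 1.31·13.918304 = 18.232979 m
RLR: c = (6 − d² + 2cos(α−β) + 2d(sin α − sin β))/8 = -0.520697; p = 2π − arccos c = 4.164722 rad; φ = atan2(cos α − cos β, d − sin α + sin β) = -0.253073 rad; t = (α − φ + p/2) mod 2π = 5.406595 rad, q = (α − β − t + p) mod 2π = 3.524621 rad → L = 1.31·(5.406595 + 4.164722 + 3.524621) = 1.31·13.095938 = 17.155679 m
LRL: c = (6 − d² + 2cos(α−β) − 2d(sin α − sin β))/8 = -2.879439, |c| > 1 → infeasible
Shortest: RSR with L = 10.813280 m ≈ 10.8133 m
Convert RSR to answer units (arcs ×180/π): t = 3.324234·180/π = 190.4646°, p = ρ·p = 1.31·3.487918 = 4.5692 m, q = 1.442260·180/π = 82.6354°, L = 10.8133 m.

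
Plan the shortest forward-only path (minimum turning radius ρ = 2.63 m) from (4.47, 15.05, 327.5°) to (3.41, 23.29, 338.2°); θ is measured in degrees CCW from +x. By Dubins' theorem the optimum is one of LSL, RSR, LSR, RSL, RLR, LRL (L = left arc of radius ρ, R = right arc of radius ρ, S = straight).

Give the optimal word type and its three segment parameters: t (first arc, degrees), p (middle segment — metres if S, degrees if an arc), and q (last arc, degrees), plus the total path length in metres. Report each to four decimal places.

RLR: t = 3.2072°, p = 260.3107°, q = 246.4036°, L = 23.4065 m

Let ψ = atan2(Δy, Δx) = atan2(8.24, -1.06) = 97.3303° be the start→goal bearing.
Normalize: d = |goal − start| / ρ = 8.307900/2.63 = 3.158897, α = (θ_start − ψ) mod 360° = 230.1697° = 4.017219 rad, β = (θ_goal − ψ) mod 360° = 240.8697° = 4.203969 rad.
Common terms: sin α = -0.767945, cos α = -0.640516, sin β = -0.873515, cos β = -0.486798, cos(α−β) = 0.982613, d² = 9.978632. Work in radians in the unit-radius frame; every candidate has L = ρ·(t + p + q).
LSL: p² = 2 + d² − 2cos(α−β) + 2d(sin α − sin β) = 10.680376; p = √p² = 3.268085; φ = atan2(cos β − cos α, d + sin α − sin β) = 0.047054 rad; t = (φ − α) mod 2π = 2.313020 rad, q = (β − φ) mod 2π = 4.156915 rad → L = 2.63·(2.313020 + 3.268085 + 4.156915) = 2.63·9.738020 = 25.610993 m
RSR: p² = 2 + d² − 2cos(α−β) + 2d(sin β − sin α) = 9.346437; p = √p² = 3.057194; φ = atan2(cos α − cos β, d − sin α + sin β) = -0.050302 rad; t = (α − φ) mod 2π = 4.067521 rad, q = (φ − β) mod 2π = 2.028914 rad → L = 2.63·(4.067521 + 3.057194 + 2.028914) = 2.63·9.153629 = 24.074045 m
LSR: p² = d² − 2 + 2cos(α−β) + 2d(sin α + sin β) = -0.426546 < 0 → infeasible
RSL: p² = d² − 2 + 2cos(α−β) − 2d(sin α + sin β) = 20.314262; p = √p² = 4.507135; φ = atan2(cos α + cos β, d − sin α − sin β) − atan2(2, p) = -0.648297 rad; t = (α − φ) mod 2π = 4.665515 rad, q = (β − φ) mod 2π = 4.852266 rad → L = 2.63·(4.665515 + 4.507135 + 4.852266) = 2.63·14.024916 = 36.885528 m
RLR: c = (6 − d² + 2cos(α−β) + 2d(sin α − sin β))/8 = -0.168305; p = 2π − arccos c = 4.543280 rad; φ = atan2(cos α − cos β, d − sin α + sin β) = -0.050302 rad; t = (α − φ + p/2) mod 2π = 0.055975 rad, q = (α − β − t + p) mod 2π = 4.300554 rad → L = 2.63·(0.055975 + 4.543280 + 4.300554) = 2.63·8.899809 = 23.406497 m
LRL: c = (6 − d² + 2cos(α−β) − 2d(sin α − sin β))/8 = -0.335047; p = 2π − arccos c = 4.370734 rad; φ = atan2(cos β − cos α, d + sin α − sin β) = 0.047054 rad; t = (φ − α + p/2) mod 2π = 4.498387 rad, q = (β − α − t + p) mod 2π = 0.059097 rad → L = 2.63·(4.498387 + 4.370734 + 0.059097) = 2.63·8.928218 = 23.481213 m
Shortest: RLR with L = 23.406497 m ≈ 23.4065 m
Convert RLR to answer units (arcs ×180/π): t = 0.055975·180/π = 3.2072°, p = 4.543280·180/π = 260.3107°, q = 4.300554·180/π = 246.4036°, L = 23.4065 m.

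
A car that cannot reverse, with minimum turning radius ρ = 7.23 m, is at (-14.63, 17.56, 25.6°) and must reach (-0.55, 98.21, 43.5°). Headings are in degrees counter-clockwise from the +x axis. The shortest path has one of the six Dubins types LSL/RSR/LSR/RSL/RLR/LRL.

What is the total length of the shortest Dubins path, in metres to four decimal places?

Let ψ = atan2(Δy, Δx) = atan2(80.65, 14.08) = 80.0970° be the start→goal bearing.
Normalize: d = |goal − start| / ρ = 81.869829/7.23 = 11.323628, α = (θ_start − ψ) mod 360° = 305.5030° = 5.332033 rad, β = (θ_goal − ψ) mod 360° = 323.4030° = 5.644447 rad.
Common terms: sin α = -0.814085, cos α = 0.580745, sin β = -0.596183, cos β = 0.802848, cos(α−β) = 0.951594, d² = 128.224547. Work in radians in the unit-radius frame; every candidate has L = ρ·(t + p + q).
LSL: p² = 2 + d² − 2cos(α−β) + 2d(sin α − sin β) = 123.386471; p = √p² = 11.107946; φ = atan2(cos β − cos α, d + sin α − sin β) = 0.019996 rad; t = (φ − α) mod 2π = 0.971149 rad, q = (β − φ) mod 2π = 5.624450 rad → L = 7.23·(0.971149 + 11.107946 + 5.624450) = 7.23·17.703546 = 127.996634 m
RSR: p² = 2 + d² − 2cos(α−β) + 2d(sin β − sin α) = 133.256244; p = √p² = 11.543667; φ = atan2(cos α − cos β, d − sin α + sin β) = -0.019241 rad; t = (α − φ) mod 2π = 5.351274 rad, q = (φ − β) mod 2π = 0.619497 rad → L = 7.23·(5.351274 + 11.543667 + 0.619497) = 7.23·17.514438 = 126.629388 m
LSR: p² = d² − 2 + 2cos(α−β) + 2d(sin α + sin β) = 96.189025; p = √p² = 9.807600; φ = atan2(−cos α − cos β, d + sin α + sin β) − atan2(−2, p) = 0.062492 rad; t = (φ − α) mod 2π = 1.013645 rad, q = (φ − β) mod 2π = 0.701231 rad → L = 7.23·(1.013645 + 9.807600 + 0.701231) = 7.23·11.522476 = 83.307503 m
RSL: p² = d² − 2 + 2cos(α−β) − 2d(sin α + sin β) = 160.066445; p = √p² = 12.651737; φ = atan2(cos α + cos β, d − sin α − sin β) − atan2(2, p) = -0.048554 rad; t = (α − φ) mod 2π = 5.380587 rad, q = (β − φ) mod 2π = 5.693001 rad → L = 7.23·(5.380587 + 12.651737 + 5.693001) = 7.23·23.725324 = 171.534094 m
RLR: c = (6 − d² + 2cos(α−β) + 2d(sin α − sin β))/8 = -15.657031, |c| > 1 → infeasible
LRL: c = (6 − d² + 2cos(α−β) − 2d(sin α − sin β))/8 = -14.423309, |c| > 1 → infeasible
Shortest: LSR with L = 83.307503 m ≈ 83.3075 m

83.3075 m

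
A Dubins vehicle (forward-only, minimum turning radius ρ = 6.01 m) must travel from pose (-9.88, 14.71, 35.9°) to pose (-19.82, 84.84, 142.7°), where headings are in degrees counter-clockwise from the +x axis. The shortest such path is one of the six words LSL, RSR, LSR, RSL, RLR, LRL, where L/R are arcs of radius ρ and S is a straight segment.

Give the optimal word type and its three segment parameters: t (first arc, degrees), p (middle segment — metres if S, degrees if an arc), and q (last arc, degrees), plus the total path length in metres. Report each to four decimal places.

Let ψ = atan2(Δy, Δx) = atan2(70.13, -9.94) = 98.0672° be the start→goal bearing.
Normalize: d = |goal − start| / ρ = 70.830929/6.01 = 11.785512, α = (θ_start − ψ) mod 360° = 297.8328° = 5.198163 rad, β = (θ_goal − ψ) mod 360° = 44.6328° = 0.778990 rad.
Common terms: sin α = -0.884314, cos α = 0.466893, sin β = 0.702561, cos β = 0.711624, cos(α−β) = -0.289032, d² = 138.898300. Work in radians in the unit-radius frame; every candidate has L = ρ·(t + p + q).
LSL: p² = 2 + d² − 2cos(α−β) + 2d(sin α − sin β) = 104.072107; p = √p² = 10.201574; φ = atan2(cos β − cos α, d + sin α − sin β) = 0.023992 rad; t = (φ − α) mod 2π = 1.109014 rad, q = (β − φ) mod 2π = 0.754998 rad → L = 6.01·(1.109014 + 10.201574 + 0.754998) = 6.01·12.065585 = 72.514168 m
RSR: p² = 2 + d² − 2cos(α−β) + 2d(sin β − sin α) = 178.880621; p = √p² = 13.374626; φ = atan2(cos α − cos β, d − sin α + sin β) = -0.018299 rad; t = (α − φ) mod 2π = 5.216462 rad, q = (φ − β) mod 2π = 5.485897 rad → L = 6.01·(5.216462 + 13.374626 + 5.485897) = 6.01·24.076985 = 144.702680 m
LSR: p² = d² − 2 + 2cos(α−β) + 2d(sin α + sin β) = 132.036133; p = √p² = 11.490698; φ = atan2(−cos α − cos β, d + sin α + sin β) − atan2(−2, p) = 0.071111 rad; t = (φ − α) mod 2π = 1.156133 rad, q = (φ − β) mod 2π = 5.575307 rad → L = 6.01·(1.156133 + 11.490698 + 5.575307) = 6.01·18.222138 = 109.515048 m
RSL: p² = d² − 2 + 2cos(α−β) − 2d(sin α + sin β) = 140.604340; p = √p² = 11.857670; φ = atan2(cos α + cos β, d − sin α − sin β) − atan2(2, p) = -0.068933 rad; t = (α − φ) mod 2π = 5.267096 rad, q = (β − φ) mod 2π = 0.847922 rad → L = 6.01·(5.267096 + 11.857670 + 0.847922) = 6.01·17.972688 = 108.015856 m
RLR: c = (6 − d² + 2cos(α−β) + 2d(sin α − sin β))/8 = -21.360078, |c| > 1 → infeasible
LRL: c = (6 − d² + 2cos(α−β) − 2d(sin α − sin β))/8 = -12.009013, |c| > 1 → infeasible
Shortest: LSL with L = 72.514168 m ≈ 72.5142 m
Convert LSL to answer units (arcs ×180/π): t = 1.109014·180/π = 63.5418°, p = ρ·p = 6.01·10.201574 = 61.3115 m, q = 0.754998·180/π = 43.2582°, L = 72.5142 m.

LSL: t = 63.5418°, p = 61.3115 m, q = 43.2582°, L = 72.5142 m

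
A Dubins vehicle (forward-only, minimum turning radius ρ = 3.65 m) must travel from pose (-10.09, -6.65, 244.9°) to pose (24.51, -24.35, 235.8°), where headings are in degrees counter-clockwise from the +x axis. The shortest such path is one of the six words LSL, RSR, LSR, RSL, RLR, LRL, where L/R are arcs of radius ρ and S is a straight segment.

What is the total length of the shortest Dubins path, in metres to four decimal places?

44.3112 m

Let ψ = atan2(Δy, Δx) = atan2(-17.70, 34.60) = -27.0925° be the start→goal bearing.
Normalize: d = |goal − start| / ρ = 38.864508/3.65 = 10.647810, α = (θ_start − ψ) mod 360° = 271.9925° = 4.747165 rad, β = (θ_goal − ψ) mod 360° = 262.8925° = 4.588340 rad.
Common terms: sin α = -0.999395, cos α = 0.034769, sin β = -0.992316, cos β = -0.123731, cos(α−β) = 0.987414, d² = 113.375868. Work in radians in the unit-radius frame; every candidate has L = ρ·(t + p + q).
LSL: p² = 2 + d² − 2cos(α−β) + 2d(sin α − sin β) = 113.250275; p = √p² = 10.641911; φ = atan2(cos β − cos α, d + sin α − sin β) = -0.014894 rad; t = (φ − α) mod 2π = 1.521126 rad, q = (β − φ) mod 2π = 4.603234 rad → L = 3.65·(1.521126 + 10.641911 + 4.603234) = 3.65·16.766272 = 61.196891 m
RSR: p² = 2 + d² − 2cos(α−β) + 2d(sin β − sin α) = 113.551806; p = √p² = 10.656069; φ = atan2(cos α − cos β, d − sin α + sin β) = 0.014875 rad; t = (α − φ) mod 2π = 4.732290 rad, q = (φ − β) mod 2π = 1.709720 rad → L = 3.65·(4.732290 + 10.656069 + 1.709720) = 3.65·17.098079 = 62.407989 m
LSR: p² = d² − 2 + 2cos(α−β) + 2d(sin α + sin β) = 70.935970; p = √p² = 8.422349; φ = atan2(−cos α − cos β, d + sin α + sin β) − atan2(−2, p) = 0.243422 rad; t = (φ − α) mod 2π = 1.779443 rad, q = (φ − β) mod 2π = 1.938268 rad → L = 3.65·(1.779443 + 8.422349 + 1.938268) = 3.65·12.140060 = 44.311220 m
RSL: p² = d² − 2 + 2cos(α−β) − 2d(sin α + sin β) = 155.765421; p = √p² = 12.480602; φ = atan2(cos α + cos β, d − sin α − sin β) − atan2(2, p) = -0.165936 rad; t = (α − φ) mod 2π = 4.913101 rad, q = (β − φ) mod 2π = 4.754276 rad → L = 3.65·(4.913101 + 12.480602 + 4.754276) = 3.65·22.147978 = 80.840121 m
RLR: c = (6 − d² + 2cos(α−β) + 2d(sin α − sin β))/8 = -13.193976, |c| > 1 → infeasible
LRL: c = (6 − d² + 2cos(α−β) − 2d(sin α − sin β))/8 = -13.156284, |c| > 1 → infeasible
Shortest: LSR with L = 44.311220 m ≈ 44.3112 m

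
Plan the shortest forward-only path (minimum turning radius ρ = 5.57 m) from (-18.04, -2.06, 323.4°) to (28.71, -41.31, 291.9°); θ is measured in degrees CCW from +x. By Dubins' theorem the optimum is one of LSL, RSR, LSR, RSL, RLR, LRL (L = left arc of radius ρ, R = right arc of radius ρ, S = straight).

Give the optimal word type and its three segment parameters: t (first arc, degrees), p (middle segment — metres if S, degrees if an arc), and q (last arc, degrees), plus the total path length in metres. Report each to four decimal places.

RSR: t = 2.7788°, p = 58.0915 m, q = 28.7212°, L = 61.1538 m

Let ψ = atan2(Δy, Δx) = atan2(-39.25, 46.75) = -40.0159° be the start→goal bearing.
Normalize: d = |goal − start| / ρ = 61.041994/5.57 = 10.959065, α = (θ_start − ψ) mod 360° = 3.4159° = 0.059618 rad, β = (θ_goal − ψ) mod 360° = 331.9159° = 5.793025 rad.
Common terms: sin α = 0.059583, cos α = 0.998223, sin β = -0.470767, cos β = 0.882257, cos(α−β) = 0.852640, d² = 120.101112. Work in radians in the unit-radius frame; every candidate has L = ρ·(t + p + q).
LSL: p² = 2 + d² − 2cos(α−β) + 2d(sin α − sin β) = 132.020122; p = √p² = 11.490001; φ = atan2(cos β − cos α, d + sin α − sin β) = -0.010093 rad; t = (φ − α) mod 2π = 6.213474 rad, q = (β − φ) mod 2π = 5.803118 rad → L = 5.57·(6.213474 + 11.490001 + 5.803118) = 5.57·23.506593 = 130.931722 m
RSR: p² = 2 + d² − 2cos(α−β) + 2d(sin β − sin α) = 108.771542; p = √p² = 10.429360; φ = atan2(cos α − cos β, d − sin α + sin β) = 0.011119 rad; t = (α − φ) mod 2π = 0.048499 rad, q = (φ − β) mod 2π = 0.501280 rad → L = 5.57·(0.048499 + 10.429360 + 0.501280) = 5.57·10.979138 = 61.153801 m
LSR: p² = d² − 2 + 2cos(α−β) + 2d(sin α + sin β) = 110.794004; p = √p² = 10.525873; φ = atan2(−cos α − cos β, d + sin α + sin β) − atan2(−2, p) = 0.011343 rad; t = (φ − α) mod 2π = 6.234910 rad, q = (φ − β) mod 2π = 0.501503 rad → L = 5.57·(6.234910 + 10.525873 + 0.501503) = 5.57·17.262286 = 96.150932 m
RSL: p² = d² − 2 + 2cos(α−β) − 2d(sin α + sin β) = 128.818781; p = √p² = 11.349836; φ = atan2(cos α + cos β, d − sin α − sin β) − atan2(2, p) = -0.010521 rad; t = (α − φ) mod 2π = 0.070139 rad, q = (β − φ) mod 2π = 5.803546 rad → L = 5.57·(0.070139 + 11.349836 + 5.803546) = 5.57·17.223521 = 95.935015 m
RLR: c = (6 − d² + 2cos(α−β) + 2d(sin α − sin β))/8 = -12.596443, |c| > 1 → infeasible
LRL: c = (6 − d² + 2cos(α−β) − 2d(sin α − sin β))/8 = -15.502515, |c| > 1 → infeasible
Shortest: RSR with L = 61.153801 m ≈ 61.1538 m
Convert RSR to answer units (arcs ×180/π): t = 0.048499·180/π = 2.7788°, p = ρ·p = 5.57·10.429360 = 58.0915 m, q = 0.501280·180/π = 28.7212°, L = 61.1538 m.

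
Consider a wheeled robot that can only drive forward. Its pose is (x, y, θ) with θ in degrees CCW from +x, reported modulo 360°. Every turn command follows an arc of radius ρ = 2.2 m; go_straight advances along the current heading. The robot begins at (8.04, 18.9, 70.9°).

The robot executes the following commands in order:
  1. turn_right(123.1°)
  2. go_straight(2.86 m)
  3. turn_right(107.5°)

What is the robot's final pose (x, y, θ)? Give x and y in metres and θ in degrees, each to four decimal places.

(12.6351, 13.8569, 200.3000°)

set_pose: (x, y, θ) = (8.0400, 18.9000, 70.9000°), ρ = 2.2
turn_right(123.1°): centre at ρ to the right, rotate −123.1° → (11.8572, 19.5285, -52.2000° ≡ 307.8000°)
go_straight(2.86): x += 2.86·cos θ, y += 2.86·sin θ → (13.6101, 17.2687, 307.8000°)
turn_right(107.5°): centre at ρ to the right, rotate −107.5° → (12.6351, 13.8569, 200.3000°)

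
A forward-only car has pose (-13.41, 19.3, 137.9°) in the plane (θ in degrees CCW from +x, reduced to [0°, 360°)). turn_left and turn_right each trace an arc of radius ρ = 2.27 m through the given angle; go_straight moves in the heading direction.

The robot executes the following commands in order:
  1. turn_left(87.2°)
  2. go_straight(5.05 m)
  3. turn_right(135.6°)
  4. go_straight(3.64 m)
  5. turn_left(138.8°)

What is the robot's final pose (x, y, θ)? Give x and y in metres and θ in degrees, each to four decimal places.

(-27.9153, 22.4328, 228.3000°)

set_pose: (x, y, θ) = (-13.4100, 19.3000, 137.9000°), ρ = 2.27
turn_left(87.2°): centre at ρ to the left, rotate +87.2° → (-16.5398, 19.2180, 225.1000°)
go_straight(5.05): x += 5.05·cos θ, y += 5.05·sin θ → (-20.1045, 15.6409, 225.1000°)
turn_right(135.6°): centre at ρ to the right, rotate −135.6° → (-23.9823, 17.2631, 89.5000°)
go_straight(3.64): x += 3.64·cos θ, y += 3.64·sin θ → (-23.9505, 20.9029, 89.5000°)
turn_left(138.8°): centre at ρ to the left, rotate +138.8° → (-27.9153, 22.4328, 228.3000°)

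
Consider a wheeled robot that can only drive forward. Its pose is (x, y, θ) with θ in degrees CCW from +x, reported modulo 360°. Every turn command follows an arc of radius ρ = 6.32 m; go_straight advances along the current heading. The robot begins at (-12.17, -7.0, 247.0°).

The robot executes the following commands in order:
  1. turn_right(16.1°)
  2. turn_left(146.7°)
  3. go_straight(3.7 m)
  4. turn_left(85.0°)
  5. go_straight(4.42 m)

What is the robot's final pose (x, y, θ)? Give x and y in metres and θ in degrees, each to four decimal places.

(0.5520, -5.6913, 102.6000°)

set_pose: (x, y, θ) = (-12.1700, -7.0000, 247.0000°), ρ = 6.32
turn_right(16.1°): centre at ρ to the right, rotate −16.1° → (-13.0830, -8.5165, 230.9000°)
turn_left(146.7°): centre at ρ to the left, rotate +146.7° → (-6.2674, -18.5265, 377.6000° ≡ 17.6000°)
go_straight(3.7): x += 3.7·cos θ, y += 3.7·sin θ → (-2.7406, -17.4077, 17.6000°)
turn_left(85.0°): centre at ρ to the left, rotate +85.0° → (1.5162, -10.0049, 102.6000°)
go_straight(4.42): x += 4.42·cos θ, y += 4.42·sin θ → (0.5520, -5.6913, 102.6000°)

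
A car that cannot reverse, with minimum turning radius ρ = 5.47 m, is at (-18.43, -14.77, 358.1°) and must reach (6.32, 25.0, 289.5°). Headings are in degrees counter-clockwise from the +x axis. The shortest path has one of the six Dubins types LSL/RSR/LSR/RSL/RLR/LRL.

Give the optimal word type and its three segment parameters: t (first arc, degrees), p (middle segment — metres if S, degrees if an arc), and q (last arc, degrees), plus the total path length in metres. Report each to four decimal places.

Let ψ = atan2(Δy, Δx) = atan2(39.77, 24.75) = 58.1048° be the start→goal bearing.
Normalize: d = |goal − start| / ρ = 46.842453/5.47 = 8.563520, α = (θ_start − ψ) mod 360° = 299.9952° = 5.235904 rad, β = (θ_goal − ψ) mod 360° = 231.3952° = 4.038608 rad.
Common terms: sin α = -0.866067, cos α = 0.499927, sin β = -0.781468, cos β = -0.623945, cos(α−β) = 0.364877, d² = 73.333870. Work in radians in the unit-radius frame; every candidate has L = ρ·(t + p + q).
LSL: p² = 2 + d² − 2cos(α−β) + 2d(sin α − sin β) = 73.155177; p = √p² = 8.553080; φ = atan2(cos β − cos α, d + sin α − sin β) = -0.131781 rad; t = (φ − α) mod 2π = 0.915501 rad, q = (β − φ) mod 2π = 4.170389 rad → L = 5.47·(0.915501 + 8.553080 + 4.170389) = 5.47·13.638969 = 74.605163 m
RSR: p² = 2 + d² − 2cos(α−β) + 2d(sin β − sin α) = 76.053056; p = √p² = 8.720840; φ = atan2(cos α − cos β, d − sin α + sin β) = 0.129231 rad; t = (α − φ) mod 2π = 5.106672 rad, q = (φ − β) mod 2π = 2.373809 rad → L = 5.47·(5.106672 + 8.720840 + 2.373809) = 5.47·16.201322 = 88.621229 m
LSR: p² = d² − 2 + 2cos(α−β) + 2d(sin α + sin β) = 43.846219; p = √p² = 6.621648; φ = atan2(−cos α − cos β, d + sin α + sin β) − atan2(−2, p) = 0.311257 rad; t = (φ − α) mod 2π = 1.358539 rad, q = (φ − β) mod 2π = 2.555835 rad → L = 5.47·(1.358539 + 6.621648 + 2.555835) = 5.47·10.536021 = 57.632037 m
RSL: p² = d² − 2 + 2cos(α−β) − 2d(sin α + sin β) = 100.281028; p = √p² = 10.014042; φ = atan2(cos α + cos β, d − sin α − sin β) − atan2(2, p) = -0.209271 rad; t = (α − φ) mod 2π = 5.445174 rad, q = (β − φ) mod 2π = 4.247878 rad → L = 5.47·(5.445174 + 10.014042 + 4.247878) = 5.47·19.707094 = 107.797806 m
RLR: c = (6 − d² + 2cos(α−β) + 2d(sin α − sin β))/8 = -8.506632, |c| > 1 → infeasible
LRL: c = (6 − d² + 2cos(α−β) − 2d(sin α − sin β))/8 = -8.144397, |c| > 1 → infeasible
Shortest: LSR with L = 57.632037 m ≈ 57.6320 m
Convert LSR to answer units (arcs ×180/π): t = 1.358539·180/π = 77.8385°, p = ρ·p = 5.47·6.621648 = 36.2204 m, q = 2.555835·180/π = 146.4385°, L = 57.6320 m.

LSR: t = 77.8385°, p = 36.2204 m, q = 146.4385°, L = 57.6320 m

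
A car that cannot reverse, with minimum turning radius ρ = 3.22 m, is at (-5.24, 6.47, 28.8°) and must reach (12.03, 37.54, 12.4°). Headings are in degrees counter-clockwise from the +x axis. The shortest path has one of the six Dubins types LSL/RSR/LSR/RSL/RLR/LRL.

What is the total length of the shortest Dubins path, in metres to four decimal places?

Let ψ = atan2(Δy, Δx) = atan2(31.07, 17.27) = 60.9329° be the start→goal bearing.
Normalize: d = |goal − start| / ρ = 35.547121/3.22 = 11.039479, α = (θ_start − ψ) mod 360° = 327.8671° = 5.722361 rad, β = (θ_goal − ψ) mod 360° = 311.4671° = 5.436127 rad.
Common terms: sin α = -0.531885, cos α = 0.846817, sin β = -0.749336, cos β = 0.662190, cos(α−β) = 0.959314, d² = 121.870086. Work in radians in the unit-radius frame; every candidate has L = ρ·(t + p + q).
LSL: p² = 2 + d² − 2cos(α−β) + 2d(sin α − sin β) = 126.752555; p = √p² = 11.258444; φ = atan2(cos β − cos α, d + sin α − sin β) = -0.016400 rad; t = (φ − α) mod 2π = 0.544425 rad, q = (β − φ) mod 2π = 5.452527 rad → L = 3.22·(0.544425 + 11.258444 + 5.452527) = 3.22·17.255395 = 55.562372 m
RSR: p² = 2 + d² − 2cos(α−β) + 2d(sin β − sin α) = 117.150361; p = √p² = 10.823602; φ = atan2(cos α − cos β, d − sin α + sin β) = 0.017059 rad; t = (α − φ) mod 2π = 5.705302 rad, q = (φ − β) mod 2π = 0.864117 rad → L = 3.22·(5.705302 + 10.823602 + 0.864117) = 3.22·17.393021 = 56.005529 m
LSR: p² = d² − 2 + 2cos(α−β) + 2d(sin α + sin β) = 93.500707; p = √p² = 9.669576; φ = atan2(−cos α − cos β, d + sin α + sin β) − atan2(−2, p) = 0.050535 rad; t = (φ − α) mod 2π = 0.611359 rad, q = (φ − β) mod 2π = 0.897593 rad → L = 3.22·(0.611359 + 9.669576 + 0.897593) = 3.22·11.178528 = 35.994861 m
RSL: p² = d² − 2 + 2cos(α−β) − 2d(sin α + sin β) = 150.076721; p = √p² = 12.250580; φ = atan2(cos α + cos β, d − sin α − sin β) − atan2(2, p) = -0.039959 rad; t = (α − φ) mod 2π = 5.762320 rad, q = (β − φ) mod 2π = 5.476086 rad → L = 3.22·(5.762320 + 12.250580 + 5.476086) = 3.22·23.488987 = 75.634539 m
RLR: c = (6 − d² + 2cos(α−β) + 2d(sin α − sin β))/8 = -13.643795, |c| > 1 → infeasible
LRL: c = (6 − d² + 2cos(α−β) − 2d(sin α − sin β))/8 = -14.844069, |c| > 1 → infeasible
Shortest: LSR with L = 35.994861 m ≈ 35.9949 m

35.9949 m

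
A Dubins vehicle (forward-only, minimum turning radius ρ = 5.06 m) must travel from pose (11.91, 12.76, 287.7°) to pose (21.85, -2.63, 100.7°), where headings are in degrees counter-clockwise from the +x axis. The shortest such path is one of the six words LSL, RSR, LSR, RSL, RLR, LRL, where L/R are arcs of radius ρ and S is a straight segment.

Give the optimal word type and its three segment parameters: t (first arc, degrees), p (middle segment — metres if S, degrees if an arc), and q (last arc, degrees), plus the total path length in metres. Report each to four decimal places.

RSL: t = 18.9941°, p = 14.5662 m, q = 191.9941°, L = 33.1994 m

Let ψ = atan2(Δy, Δx) = atan2(-15.39, 9.94) = -57.1426° be the start→goal bearing.
Normalize: d = |goal − start| / ρ = 18.320909/5.06 = 3.620733, α = (θ_start − ψ) mod 360° = 344.8426° = 6.018639 rad, β = (θ_goal − ψ) mod 360° = 157.8426° = 2.754874 rad.
Common terms: sin α = -0.261471, cos α = 0.965211, sin β = 0.377152, cos β = -0.926151, cos(α−β) = -0.992546, d² = 13.109707. Work in radians in the unit-radius frame; every candidate has L = ρ·(t + p + q).
LSL: p² = 2 + d² − 2cos(α−β) + 2d(sin α − sin β) = 12.470235; p = √p² = 3.531322; φ = atan2(cos β − cos α, d + sin α − sin β) = -0.565214 rad; t = (φ − α) mod 2π = 5.982518 rad, q = (β − φ) mod 2π = 3.320087 rad → L = 5.06·(5.982518 + 3.531322 + 3.320087) = 5.06·12.833927 = 64.939670 m
RSR: p² = 2 + d² − 2cos(α−β) + 2d(sin β − sin α) = 21.719364; p = √p² = 4.660404; φ = atan2(cos α − cos β, d − sin α + sin β) = 0.417894 rad; t = (α − φ) mod 2π = 5.600745 rad, q = (φ − β) mod 2π = 3.946206 rad → L = 5.06·(5.600745 + 4.660404 + 3.946206) = 5.06·14.207355 = 71.889216 m
LSR: p² = d² − 2 + 2cos(α−β) + 2d(sin α + sin β) = 9.962313; p = √p² = 3.156313; φ = atan2(−cos α − cos β, d + sin α + sin β) − atan2(−2, p) = 0.554342 rad; t = (φ − α) mod 2π = 0.818888 rad, q = (φ − β) mod 2π = 4.082654 rad → L = 5.06·(0.818888 + 3.156313 + 4.082654) = 5.06·8.057856 = 40.772749 m
RSL: p² = d² − 2 + 2cos(α−β) − 2d(sin α + sin β) = 8.286917; p = √p² = 2.878701; φ = atan2(cos α + cos β, d − sin α − sin β) − atan2(2, p) = -0.596056 rad; t = (α − φ) mod 2π = 0.331510 rad, q = (β − φ) mod 2π = 3.350929 rad → L = 5.06·(0.331510 + 2.878701 + 3.350929) = 5.06·6.561140 = 33.199367 m
RLR: c = (6 − d² + 2cos(α−β) + 2d(sin α − sin β))/8 = -1.714921, |c| > 1 → infeasible
LRL: c = (6 − d² + 2cos(α−β) − 2d(sin α − sin β))/8 = -0.558779; p = 2π − arccos c = 4.119476 rad; φ = atan2(cos β − cos α, d + sin α − sin β) = -0.565214 rad; t = (φ − α + p/2) mod 2π = 1.759070 rad, q = (β − α − t + p) mod 2π = 5.379825 rad → L = 5.06·(1.759070 + 4.119476 + 5.379825) = 5.06·11.258371 = 56.967358 m
Shortest: RSL with L = 33.199367 m ≈ 33.1994 m
Convert RSL to answer units (arcs ×180/π): t = 0.331510·180/π = 18.9941°, p = ρ·p = 5.06·2.878701 = 14.5662 m, q = 3.350929·180/π = 191.9941°, L = 33.1994 m.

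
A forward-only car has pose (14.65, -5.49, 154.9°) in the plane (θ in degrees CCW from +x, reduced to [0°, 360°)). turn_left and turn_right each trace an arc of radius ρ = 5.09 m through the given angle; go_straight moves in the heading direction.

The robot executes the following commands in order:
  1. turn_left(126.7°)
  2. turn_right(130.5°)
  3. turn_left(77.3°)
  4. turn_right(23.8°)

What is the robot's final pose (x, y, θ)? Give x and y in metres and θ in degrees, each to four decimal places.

(-7.8948, -18.9278, 204.6000°)

set_pose: (x, y, θ) = (14.6500, -5.4900, 154.9000°), ρ = 5.09
turn_left(126.7°): centre at ρ to the left, rotate +126.7° → (7.5048, -11.1228, 281.6000°)
turn_right(130.5°): centre at ρ to the right, rotate −130.5° → (0.0588, -16.6024, 151.1000°)
turn_left(77.3°): centre at ρ to the left, rotate +77.3° → (-6.2074, -17.6792, 228.4000°)
turn_right(23.8°): centre at ρ to the right, rotate −23.8° → (-7.8948, -18.9278, 204.6000°)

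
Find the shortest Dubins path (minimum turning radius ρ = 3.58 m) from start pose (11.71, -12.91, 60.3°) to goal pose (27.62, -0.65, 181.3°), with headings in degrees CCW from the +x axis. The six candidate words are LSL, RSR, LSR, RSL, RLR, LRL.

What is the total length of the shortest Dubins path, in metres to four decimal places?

Let ψ = atan2(Δy, Δx) = atan2(12.26, 15.91) = 37.6173° be the start→goal bearing.
Normalize: d = |goal − start| / ρ = 20.085709/3.58 = 5.610533, α = (θ_start − ψ) mod 360° = 22.6827° = 0.395888 rad, β = (θ_goal − ψ) mod 360° = 143.6827° = 2.507736 rad.
Common terms: sin α = 0.385628, cos α = 0.922655, sin β = 0.592256, cos β = -0.805750, cos(α−β) = -0.515038, d² = 31.478083. Work in radians in the unit-radius frame; every candidate has L = ρ·(t + p + q).
LSL: p² = 2 + d² − 2cos(α−β) + 2d(sin α − sin β) = 32.189564; p = √p² = 5.673585; φ = atan2(cos β − cos α, d + sin α − sin β) = -0.309561 rad; t = (φ − α) mod 2π = 5.577736 rad, q = (β − φ) mod 2π = 2.817297 rad → L = 3.58·(5.577736 + 5.673585 + 2.817297) = 3.58·14.068618 = 50.365654 m
RSR: p² = 2 + d² − 2cos(α−β) + 2d(sin β − sin α) = 36.826754; p = √p² = 6.068505; φ = atan2(cos α − cos β, d − sin α + sin β) = 0.288814 rad; t = (α − φ) mod 2π = 0.107074 rad, q = (φ − β) mod 2π = 4.064263 rad → L = 3.58·(0.107074 + 6.068505 + 4.064263) = 3.58·10.239842 = 36.658634 m
LSR: p² = d² − 2 + 2cos(α−β) + 2d(sin α + sin β) = 39.420908; p = √p² = 6.278607; φ = atan2(−cos α − cos β, d + sin α + sin β) − atan2(−2, p) = 0.290638 rad; t = (φ − α) mod 2π = 6.177935 rad, q = (φ − β) mod 2π = 4.066087 rad → L = 3.58·(6.177935 + 6.278607 + 4.066087) = 3.58·16.522629 = 59.151011 m
RSL: p² = d² − 2 + 2cos(α−β) − 2d(sin α + sin β) = 17.475105; p = √p² = 4.180324; φ = atan2(cos α + cos β, d − sin α − sin β) − atan2(2, p) = -0.421015 rad; t = (α − φ) mod 2π = 0.816903 rad, q = (β − φ) mod 2π = 2.928751 rad → L = 3.58·(0.816903 + 4.180324 + 2.928751) = 3.58·7.925978 = 28.375001 m
RLR: c = (6 − d² + 2cos(α−β) + 2d(sin α − sin β))/8 = -3.603344, |c| > 1 → infeasible
LRL: c = (6 − d² + 2cos(α−β) − 2d(sin α − sin β))/8 = -3.023696, |c| > 1 → infeasible
Shortest: RSL with L = 28.375001 m ≈ 28.3750 m

28.3750 m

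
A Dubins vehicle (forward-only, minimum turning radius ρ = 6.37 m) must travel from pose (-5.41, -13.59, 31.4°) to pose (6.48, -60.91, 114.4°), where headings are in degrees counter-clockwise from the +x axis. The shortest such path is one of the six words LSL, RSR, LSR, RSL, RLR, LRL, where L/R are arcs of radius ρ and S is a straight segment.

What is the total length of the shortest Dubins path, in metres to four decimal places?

72.5961 m

Let ψ = atan2(Δy, Δx) = atan2(-47.32, 11.89) = -75.8954° be the start→goal bearing.
Normalize: d = |goal − start| / ρ = 48.790926/6.37 = 7.659486, α = (θ_start − ψ) mod 360° = 107.2954° = 1.872658 rad, β = (θ_goal − ψ) mod 360° = 190.2954° = 3.321281 rad.
Common terms: sin α = 0.954785, cos α = -0.297298, sin β = -0.178723, cos β = -0.983899, cos(α−β) = 0.121869, d² = 58.667727. Work in radians in the unit-radius frame; every candidate has L = ρ·(t + p + q).
LSL: p² = 2 + d² − 2cos(α−β) + 2d(sin α − sin β) = 77.788165; p = √p² = 8.819760; φ = atan2(cos β − cos α, d + sin α − sin β) = -0.077927 rad; t = (φ − α) mod 2π = 4.332600 rad, q = (β − φ) mod 2π = 3.399208 rad → L = 6.37·(4.332600 + 8.819760 + 3.399208) = 6.37·16.551568 = 105.433491 m
RSR: p² = 2 + d² − 2cos(α−β) + 2d(sin β − sin α) = 43.059812; p = √p² = 6.561998; φ = atan2(cos α − cos β, d − sin α + sin β) = 0.104825 rad; t = (α − φ) mod 2π = 1.767833 rad, q = (φ − β) mod 2π = 3.066729 rad → L = 6.37·(1.767833 + 6.561998 + 3.066729) = 6.37·11.396560 = 72.596085 m
LSR: p² = d² − 2 + 2cos(α−β) + 2d(sin α + sin β) = 68.799929; p = √p² = 8.294572; φ = atan2(−cos α − cos β, d + sin α + sin β) − atan2(−2, p) = 0.387334 rad; t = (φ − α) mod 2π = 4.797861 rad, q = (φ − β) mod 2π = 3.349238 rad → L = 6.37·(4.797861 + 8.294572 + 3.349238) = 6.37·16.441672 = 104.733448 m
RSL: p² = d² − 2 + 2cos(α−β) − 2d(sin α + sin β) = 45.023003; p = √p² = 6.709918; φ = atan2(cos α + cos β, d − sin α − sin β) − atan2(2, p) = -0.473704 rad; t = (α − φ) mod 2π = 2.346362 rad, q = (β − φ) mod 2π = 3.794985 rad → L = 6.37·(2.346362 + 6.709918 + 3.794985) = 6.37·12.851265 = 81.862560 m
RLR: c = (6 − d² + 2cos(α−β) + 2d(sin α − sin β))/8 = -4.382477, |c| > 1 → infeasible
LRL: c = (6 − d² + 2cos(α−β) − 2d(sin α − sin β))/8 = -8.723521, |c| > 1 → infeasible
Shortest: RSR with L = 72.596085 m ≈ 72.5961 m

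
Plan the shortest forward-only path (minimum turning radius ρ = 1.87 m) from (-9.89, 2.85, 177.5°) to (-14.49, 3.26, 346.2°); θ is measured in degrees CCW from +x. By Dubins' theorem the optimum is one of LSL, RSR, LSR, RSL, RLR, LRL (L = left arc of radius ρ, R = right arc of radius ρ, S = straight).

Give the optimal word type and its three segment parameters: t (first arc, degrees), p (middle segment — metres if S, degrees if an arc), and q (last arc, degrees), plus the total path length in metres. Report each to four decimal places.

RSL: t = 63.9561°, p = 2.0199 m, q = 232.6561°, L = 11.7006 m

Let ψ = atan2(Δy, Δx) = atan2(0.41, -4.60) = 174.9067° be the start→goal bearing.
Normalize: d = |goal − start| / ρ = 4.618236/1.87 = 2.469645, α = (θ_start − ψ) mod 360° = 2.5933° = 0.045262 rad, β = (θ_goal − ψ) mod 360° = 171.2933° = 2.989633 rad.
Common terms: sin α = 0.045247, cos α = 0.998976, sin β = 0.151376, cos β = -0.988476, cos(α−β) = -0.980615, d² = 6.099145. Work in radians in the unit-radius frame; every candidate has L = ρ·(t + p + q).
LSL: p² = 2 + d² − 2cos(α−β) + 2d(sin α − sin β) = 9.536173; p = √p² = 3.088069; φ = atan2(cos β − cos α, d + sin α − sin β) = -0.699180 rad; t = (φ − α) mod 2π = 5.538743 rad, q = (β − φ) mod 2π = 3.688813 rad → L = 1.87·(5.538743 + 3.088069 + 3.688813) = 1.87·12.315625 = 23.030219 m
RSR: p² = 2 + d² − 2cos(α−β) + 2d(sin β − sin α) = 10.584576; p = √p² = 3.253394; φ = atan2(cos α − cos β, d − sin α + sin β) = 0.657179 rad; t = (α − φ) mod 2π = 5.671269 rad, q = (φ − β) mod 2π = 3.950731 rad → L = 1.87·(5.671269 + 3.253394 + 3.950731) = 1.87·12.875395 = 24.076988 m
LSR: p² = d² − 2 + 2cos(α−β) + 2d(sin α + sin β) = 3.109092; p = √p² = 1.763262; φ = atan2(−cos α − cos β, d + sin α + sin β) − atan2(−2, p) = 0.844285 rad; t = (φ − α) mod 2π = 0.799023 rad, q = (φ − β) mod 2π = 4.137838 rad → L = 1.87·(0.799023 + 1.763262 + 4.137838) = 1.87·6.700122 = 12.529229 m
RSL: p² = d² − 2 + 2cos(α−β) − 2d(sin α + sin β) = 1.166740; p = √p² = 1.080157; φ = atan2(cos α + cos β, d − sin α − sin β) − atan2(2, p) = -1.070983 rad; t = (α − φ) mod 2π = 1.116245 rad, q = (β − φ) mod 2π = 4.060616 rad → L = 1.87·(1.116245 + 1.080157 + 4.060616) = 1.87·6.257018 = 11.700624 m
RLR: c = (6 − d² + 2cos(α−β) + 2d(sin α − sin β))/8 = -0.323072; p = 2π − arccos c = 4.383415 rad; φ = atan2(cos α − cos β, d − sin α + sin β) = 0.657179 rad; t = (α − φ + p/2) mod 2π = 1.579791 rad, q = (α − β − t + p) mod 2π = 6.142439 rad → L = 1.87·(1.579791 + 4.383415 + 6.142439) = 1.87·12.105645 = 22.637557 m
LRL: c = (6 − d² + 2cos(α−β) − 2d(sin α − sin β))/8 = -0.192022; p = 2π − arccos c = 4.519167 rad; φ = atan2(cos β − cos α, d + sin α − sin β) = -0.699180 rad; t = (φ − α + p/2) mod 2π = 1.515141 rad, q = (β − α − t + p) mod 2π = 5.948397 rad → L = 1.87·(1.515141 + 4.519167 + 5.948397) = 1.87·11.982705 = 22.407658 m
Shortest: RSL with L = 11.700624 m ≈ 11.7006 m
Convert RSL to answer units (arcs ×180/π): t = 1.116245·180/π = 63.9561°, p = ρ·p = 1.87·1.080157 = 2.0199 m, q = 4.060616·180/π = 232.6561°, L = 11.7006 m.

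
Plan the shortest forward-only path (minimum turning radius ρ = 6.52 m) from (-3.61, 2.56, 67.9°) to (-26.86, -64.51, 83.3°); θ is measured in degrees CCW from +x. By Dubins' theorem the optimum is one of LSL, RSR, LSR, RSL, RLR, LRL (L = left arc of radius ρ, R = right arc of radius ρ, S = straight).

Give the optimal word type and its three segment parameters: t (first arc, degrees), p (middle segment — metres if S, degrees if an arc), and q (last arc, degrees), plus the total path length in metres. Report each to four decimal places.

Let ψ = atan2(Δy, Δx) = atan2(-67.07, -23.25) = -109.1190° be the start→goal bearing.
Normalize: d = |goal − start| / ρ = 70.985544/6.52 = 10.887353, α = (θ_start − ψ) mod 360° = 177.0190° = 3.089565 rad, β = (θ_goal − ψ) mod 360° = 192.4190° = 3.358345 rad.
Common terms: sin α = 0.052005, cos α = -0.998647, sin β = -0.215059, cos β = -0.976601, cos(α−β) = 0.964095, d² = 118.534462. Work in radians in the unit-radius frame; every candidate has L = ρ·(t + p + q).
LSL: p² = 2 + d² − 2cos(α−β) + 2d(sin α − sin β) = 124.421511; p = √p² = 11.154439; φ = atan2(cos β − cos α, d + sin α − sin β) = 0.001976 rad; t = (φ − α) mod 2π = 3.195597 rad, q = (β − φ) mod 2π = 3.356369 rad → L = 6.52·(3.195597 + 11.154439 + 3.356369) = 6.52·17.706405 = 115.445761 m
RSR: p² = 2 + d² − 2cos(α−β) + 2d(sin β − sin α) = 112.791031; p = √p² = 10.620312; φ = atan2(cos α − cos β, d − sin α + sin β) = -0.002076 rad; t = (α − φ) mod 2π = 3.091640 rad, q = (φ − β) mod 2π = 2.922764 rad → L = 6.52·(3.091640 + 10.620312 + 2.922764) = 6.52·16.634717 = 108.458354 m
LSR: p² = d² − 2 + 2cos(α−β) + 2d(sin α + sin β) = 114.912180; p = √p² = 10.719710; φ = atan2(−cos α − cos β, d + sin α + sin β) − atan2(−2, p) = 0.366595 rad; t = (φ − α) mod 2π = 3.560215 rad, q = (φ − β) mod 2π = 3.291434 rad → L = 6.52·(3.560215 + 10.719710 + 3.291434) = 6.52·17.571360 = 114.565264 m
RSL: p² = d² − 2 + 2cos(α−β) − 2d(sin α + sin β) = 122.013126; p = √p² = 11.045955; φ = atan2(cos α + cos β, d − sin α − sin β) − atan2(2, p) = -0.356002 rad; t = (α − φ) mod 2π = 3.445567 rad, q = (β − φ) mod 2π = 3.714347 rad → L = 6.52·(3.445567 + 11.045955 + 3.714347) = 6.52·18.205869 = 118.702267 m
RLR: c = (6 − d² + 2cos(α−β) + 2d(sin α − sin β))/8 = -13.098879, |c| > 1 → infeasible
LRL: c = (6 − d² + 2cos(α−β) − 2d(sin α − sin β))/8 = -14.552689, |c| > 1 → infeasible
Shortest: RSR with L = 108.458354 m ≈ 108.4584 m
Convert RSR to answer units (arcs ×180/π): t = 3.091640·180/π = 177.1380°, p = ρ·p = 6.52·10.620312 = 69.2444 m, q = 2.922764·180/π = 167.4620°, L = 108.4584 m.

RSR: t = 177.1380°, p = 69.2444 m, q = 167.4620°, L = 108.4584 m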